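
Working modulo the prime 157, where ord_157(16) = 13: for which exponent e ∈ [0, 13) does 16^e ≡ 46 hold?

Successive powers of 16 modulo 157:
  16^0=1  16^1=16  16^2=99  16^3=14  16^4=67  16^5=130
  16^6=39  16^7=153  16^8=93  16^9=75  16^10=101  16^11=46
So 16^11 ≡ 46 (mod 157), giving e = 11.

11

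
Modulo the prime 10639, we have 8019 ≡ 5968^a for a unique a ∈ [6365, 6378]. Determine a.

6376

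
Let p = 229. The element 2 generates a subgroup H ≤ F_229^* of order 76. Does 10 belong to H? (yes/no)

no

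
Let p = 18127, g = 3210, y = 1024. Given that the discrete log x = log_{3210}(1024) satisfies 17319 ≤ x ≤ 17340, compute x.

17322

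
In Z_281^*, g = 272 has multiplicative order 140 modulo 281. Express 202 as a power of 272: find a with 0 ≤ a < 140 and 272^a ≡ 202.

50

Baby-step giant-step with m = ceil(sqrt(140)) = 12.
Baby table (272^j mod 281 for j=0..11):
  0:1  1:272  2:81  3:114  4:98  5:242  6:70  7:213
  8:50  9:112  10:116  11:80
Giant step factor: 272^(-12) ≡ 16 (mod 281).
Scan 202·16^i mod 281 for i = 0, 1, …:
  i=0: 202   i=1: 141   i=2: 8   i=3: 128
  i=4: 81
Match at i=4, j=2: a = 4·12 + 2 = 50.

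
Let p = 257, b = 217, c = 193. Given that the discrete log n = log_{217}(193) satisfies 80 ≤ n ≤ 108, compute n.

Compute 217^80 mod 257 = 2, then multiply by 217 repeatedly:
  217^80=2  217^81=177  217^82=116  217^83=243  217^84=46
  217^85=216  217^86=98  217^87=192  217^88=30  217^89=85
  217^90=198  217^91=47  217^92=176  217^93=156  217^94=185
  217^95=53  217^96=193
Found 193 at exponent 96.

96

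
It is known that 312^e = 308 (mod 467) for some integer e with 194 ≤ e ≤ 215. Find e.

209

Compute 312^194 mod 467 = 365, then multiply by 312 repeatedly:
  312^194=365  312^195=399  312^196=266  312^197=333  312^198=222
  312^199=148  312^200=410  312^201=429  312^202=286  312^203=35
  312^204=179  312^205=275  312^206=339  312^207=226  312^208=462
  312^209=308
Found 308 at exponent 209.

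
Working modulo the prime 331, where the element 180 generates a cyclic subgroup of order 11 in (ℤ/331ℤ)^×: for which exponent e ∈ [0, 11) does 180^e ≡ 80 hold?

Successive powers of 180 modulo 331:
  180^0=1  180^1=180  180^2=293  180^3=111  180^4=120  180^5=85
  180^6=74  180^7=80
So 180^7 ≡ 80 (mod 331), giving e = 7.

7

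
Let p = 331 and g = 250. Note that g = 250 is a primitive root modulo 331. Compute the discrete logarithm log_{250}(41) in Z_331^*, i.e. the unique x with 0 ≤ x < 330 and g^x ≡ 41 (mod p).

157

Baby-step giant-step with m = ceil(sqrt(330)) = 19.
Baby table (250^j mod 331 for j=0..18):
  0:1  1:250  2:272  3:145  4:171  5:51  6:172  7:301
  8:113  9:115  10:284  11:166  12:125  13:136  14:238  15:251
  16:191  17:86  18:316
Giant step factor: 250^(-19) ≡ 249 (mod 331).
Scan 41·249^i mod 331 for i = 0, 1, …:
  i=0: 41   i=1: 279   i=2: 292   i=3: 219
  i=4: 247   i=5: 268   i=6: 201   i=7: 68
  i=8: 51
Match at i=8, j=5: x = 8·19 + 5 = 157.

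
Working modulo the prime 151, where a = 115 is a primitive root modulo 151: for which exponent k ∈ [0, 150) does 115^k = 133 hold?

41

Baby-step giant-step with m = ceil(sqrt(150)) = 13.
Baby table (115^j mod 151 for j=0..12):
  0:1  1:115  2:88  3:3  4:43  5:113  6:9  7:129
  8:37  9:27  10:85  11:111  12:81
Giant step factor: 115^(-13) ≡ 106 (mod 151).
Scan 133·106^i mod 151 for i = 0, 1, …:
  i=0: 133   i=1: 55   i=2: 92   i=3: 88
Match at i=3, j=2: k = 3·13 + 2 = 41.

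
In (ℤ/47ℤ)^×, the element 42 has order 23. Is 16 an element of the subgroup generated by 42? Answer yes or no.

yes

16 ∈ ⟨42⟩ iff 16^23 ≡ 1 (mod 47), since |⟨42⟩| = 23.
16^23 mod 47 = 1.
Since 1 = 1, 16 lies in the subgroup.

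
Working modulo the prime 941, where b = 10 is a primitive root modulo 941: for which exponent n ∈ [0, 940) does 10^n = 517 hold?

23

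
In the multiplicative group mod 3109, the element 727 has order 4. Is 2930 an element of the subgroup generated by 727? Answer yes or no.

no

⟨727⟩ has order 4; its elements mod 3109 are {1, 727, 2382, 3108}.
2930 is not in this set.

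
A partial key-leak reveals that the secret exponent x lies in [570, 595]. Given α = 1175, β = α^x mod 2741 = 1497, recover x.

588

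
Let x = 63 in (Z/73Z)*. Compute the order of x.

8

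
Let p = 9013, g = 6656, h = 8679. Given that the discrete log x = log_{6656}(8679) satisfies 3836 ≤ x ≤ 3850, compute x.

3847

Compute 6656^3836 mod 9013 = 4681, then multiply by 6656 repeatedly:
  6656^3836=4681  6656^3837=7808  6656^3838=1090  6656^3839=8588  6656^3840=1282
  6656^3841=6694  6656^3842=4005  6656^3843=5839  6656^3844=328  6656^3845=2022
  6656^3846=2023  6656^3847=8679
Found 8679 at exponent 3847.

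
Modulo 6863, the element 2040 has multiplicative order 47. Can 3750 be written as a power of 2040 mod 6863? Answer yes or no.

3750 ∈ ⟨2040⟩ iff 3750^47 ≡ 1 (mod 6863), since |⟨2040⟩| = 47.
3750^47 mod 6863 = 1.
Since 1 = 1, 3750 lies in the subgroup.

yes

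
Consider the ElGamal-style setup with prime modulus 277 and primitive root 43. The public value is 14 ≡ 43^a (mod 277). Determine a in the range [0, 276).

Baby-step giant-step with m = ceil(sqrt(276)) = 17.
Baby table (43^j mod 277 for j=0..16):
  0:1  1:43  2:187  3:8  4:67  5:111  6:64  7:259
  8:57  9:235  10:133  11:179  12:218  13:233  14:47  15:82
  16:202
Giant step factor: 43^(-17) ≡ 14 (mod 277).
Scan 14·14^i mod 277 for i = 0, 1, …:
  i=0: 14   i=1: 196   i=2: 251   i=3: 190
  i=4: 167   i=5: 122   i=6: 46   i=7: 90
  i=8: 152   i=9: 189     …   i=14: 262
  i=15: 67
Match at i=15, j=4: a = 15·17 + 4 = 259.

259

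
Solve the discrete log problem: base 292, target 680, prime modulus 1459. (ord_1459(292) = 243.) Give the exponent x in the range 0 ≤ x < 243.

Baby-step giant-step with m = ceil(sqrt(243)) = 16.
Baby table (292^j mod 1459 for j=0..15):
  0:1  1:292  2:642  3:712  4:726  5:437  6:671  7:426
  8:377  9:659  10:1299  11:1427  12:869  13:1341  14:560  15:112
Giant step factor: 292^(-16) ≡ 951 (mod 1459).
Scan 680·951^i mod 1459 for i = 0, 1, …:
  i=0: 680   i=1: 343   i=2: 836   i=3: 1340
  i=4: 633   i=5: 875   i=6: 495   i=7: 947
  i=8: 394   i=9: 1190     …   i=13: 743
  i=14: 437
Match at i=14, j=5: x = 14·16 + 5 = 229.

229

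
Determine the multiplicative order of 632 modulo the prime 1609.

1608

The order of 632 must divide p − 1 = 1608 = 2^3 · 3 · 67.
Divisors: 1, 2, 3, 4, 6, 8, 12, 24, 67, 134, 201, 268, 402, 536, 804, 1608.
Check each in increasing order: 632^1 ≡ 632;  632^2 ≡ 392;  632^3 ≡ 1567;  632^4 ≡ 809;  632^6 ≡ 155;  632^8 ≡ 1227;  632^12 ≡ 1499;  632^24 ≡ 837;  632^67 ≡ 610;  632^134 ≡ 421;  632^201 ≡ 979;  632^268 ≡ 251;  632^402 ≡ 1086;  632^536 ≡ 250;  632^804 ≡ 1608;  632^1608 ≡ 1.
Smallest exponent giving 1 is 1608.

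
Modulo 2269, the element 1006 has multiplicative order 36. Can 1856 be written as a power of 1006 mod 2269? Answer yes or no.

no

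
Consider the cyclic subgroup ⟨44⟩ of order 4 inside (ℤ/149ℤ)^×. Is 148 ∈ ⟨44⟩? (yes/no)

148 ∈ ⟨44⟩ iff 148^4 ≡ 1 (mod 149), since |⟨44⟩| = 4.
148^4 mod 149 = 1.
Since 1 = 1, 148 lies in the subgroup.

yes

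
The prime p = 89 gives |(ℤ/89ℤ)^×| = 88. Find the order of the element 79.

The order of 79 must divide p − 1 = 88 = 2^3 · 11.
Divisors: 1, 2, 4, 8, 11, 22, 44, 88.
Check each in increasing order: 79^1 ≡ 79;  79^2 ≡ 11;  79^4 ≡ 32;  79^8 ≡ 45;  79^11 ≡ 34;  79^22 ≡ 88;  79^44 ≡ 1.
Smallest exponent giving 1 is 44.

44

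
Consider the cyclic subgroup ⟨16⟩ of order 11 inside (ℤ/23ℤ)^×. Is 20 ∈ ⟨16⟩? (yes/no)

no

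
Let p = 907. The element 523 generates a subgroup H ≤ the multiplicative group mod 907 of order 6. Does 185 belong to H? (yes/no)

no

185 ∈ ⟨523⟩ iff 185^6 ≡ 1 (mod 907), since |⟨523⟩| = 6.
185^6 mod 907 = 210.
Since 210 ≠ 1, 185 does not lie in the subgroup.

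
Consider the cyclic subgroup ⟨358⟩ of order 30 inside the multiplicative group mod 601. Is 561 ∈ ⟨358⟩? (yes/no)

561 ∈ ⟨358⟩ iff 561^30 ≡ 1 (mod 601), since |⟨358⟩| = 30.
561^30 mod 601 = 287.
Since 287 ≠ 1, 561 does not lie in the subgroup.

no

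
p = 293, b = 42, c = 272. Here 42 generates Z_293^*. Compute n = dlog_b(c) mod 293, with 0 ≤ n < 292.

Baby-step giant-step with m = ceil(sqrt(292)) = 18.
Baby table (42^j mod 293 for j=0..17):
  0:1  1:42  2:6  3:252  4:36  5:47  6:216  7:282
  8:124  9:227  10:158  11:190  12:69  13:261  14:121  15:101
  16:140  17:20
Giant step factor: 42^(-18) ≡ 15 (mod 293).
Scan 272·15^i mod 293 for i = 0, 1, …:
  i=0: 272   i=1: 271   i=2: 256   i=3: 31
  i=4: 172   i=5: 236   i=6: 24   i=7: 67
  i=8: 126   i=9: 132   i=10: 222   i=11: 107
  i=12: 140
Match at i=12, j=16: n = 12·18 + 16 = 232.

232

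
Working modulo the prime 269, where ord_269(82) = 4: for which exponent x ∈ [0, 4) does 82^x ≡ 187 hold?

Successive powers of 82 modulo 269:
  82^0=1  82^1=82  82^2=268  82^3=187
So 82^3 ≡ 187 (mod 269), giving x = 3.

3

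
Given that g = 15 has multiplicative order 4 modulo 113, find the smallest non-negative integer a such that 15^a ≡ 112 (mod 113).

2

Successive powers of 15 modulo 113:
  15^0=1  15^1=15  15^2=112
So 15^2 ≡ 112 (mod 113), giving a = 2.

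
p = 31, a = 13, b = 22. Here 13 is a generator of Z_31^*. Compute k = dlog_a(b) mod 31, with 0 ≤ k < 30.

7

Successive powers of 13 modulo 31:
  13^0=1  13^1=13  13^2=14  13^3=27  13^4=10  13^5=6
  13^6=16  13^7=22
So 13^7 ≡ 22 (mod 31), giving k = 7.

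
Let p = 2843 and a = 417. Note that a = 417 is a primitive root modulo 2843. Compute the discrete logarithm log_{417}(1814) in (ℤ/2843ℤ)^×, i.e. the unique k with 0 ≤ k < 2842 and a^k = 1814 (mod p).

Baby-step giant-step with m = ceil(sqrt(2842)) = 54.
Baby table (417^j mod 2843 for j=0..53):
  0:1  1:417  2:466  3:998  4:1088  5:1659  6:954  7:2641
  8:1056  9:2530  10:257  11:1978  12:356  13:616  14:1002  15:2756
  16:680  17:2103  18:1307  19:2006  20:660  21:2292  22:516  23:1947
  24:1644  25:385  26:1337  27:301  28:425  29:959  30:1883  31:543
  32:1834  33:11  34:1744  35:2283  36:2449  37:596  38:1191  39:1965
  40:621  41:244  42:2243  43:2827  44:1857  45:1073  46:1090  47:2493
  48:1886  49:1794  50:389  51:162  52:2165  53:1574
Giant step factor: 417^(-54) ≡ 2517 (mod 2843).
Scan 1814·2517^i mod 2843 for i = 0, 1, …:
  i=0: 1814   i=1: 2823   i=2: 834   i=3: 1044
  i=4: 816   i=5: 1226   i=6: 1187   i=7: 2529
  i=8: 16   i=9: 470     …   i=34: 468
  i=35: 954
Match at i=35, j=6: k = 35·54 + 6 = 1896.

1896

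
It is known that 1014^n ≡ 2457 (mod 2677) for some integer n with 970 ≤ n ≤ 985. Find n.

Compute 1014^970 mod 2677 = 2519, then multiply by 1014 repeatedly:
  1014^970=2519  1014^971=408  1014^972=1454  1014^973=2006  1014^974=2241
  1014^975=2278  1014^976=2318  1014^977=46  1014^978=1135  1014^979=2457
Found 2457 at exponent 979.

979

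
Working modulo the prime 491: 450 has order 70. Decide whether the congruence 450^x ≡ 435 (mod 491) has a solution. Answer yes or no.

yes

435 ∈ ⟨450⟩ iff 435^70 ≡ 1 (mod 491), since |⟨450⟩| = 70.
435^70 mod 491 = 1.
Since 1 = 1, 435 lies in the subgroup.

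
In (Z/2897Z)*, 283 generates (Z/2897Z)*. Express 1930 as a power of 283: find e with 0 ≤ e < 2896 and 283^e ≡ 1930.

1671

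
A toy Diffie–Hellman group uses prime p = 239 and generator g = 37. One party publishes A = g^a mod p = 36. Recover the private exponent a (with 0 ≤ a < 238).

Baby-step giant-step with m = ceil(sqrt(238)) = 16.
Baby table (37^j mod 239 for j=0..15):
  0:1  1:37  2:174  3:224  4:162  5:19  6:225  7:199
  8:193  9:210  10:122  11:212  12:196  13:82  14:166  15:167
Giant step factor: 37^(-16) ≡ 198 (mod 239).
Scan 36·198^i mod 239 for i = 0, 1, …:
  i=0: 36   i=1: 197   i=2: 49   i=3: 142
  i=4: 153   i=5: 180   i=6: 29   i=7: 6
  i=8: 232   i=9: 48     …   i=13: 204
  i=14: 1
Match at i=14, j=0: a = 14·16 + 0 = 224.

224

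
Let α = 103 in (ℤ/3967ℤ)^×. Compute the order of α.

1983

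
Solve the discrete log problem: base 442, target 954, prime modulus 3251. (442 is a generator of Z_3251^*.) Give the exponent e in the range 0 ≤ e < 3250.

Baby-step giant-step with m = ceil(sqrt(3250)) = 58.
Baby table (442^j mod 3251 for j=0..57):
  0:1  1:442  2:304  3:1077  4:1388  5:2308  6:2573  7:2667
  8:1952  9:1269  10:1726  11:2158  12:1293  13:2581  14:2952  15:1133
  16:132  17:3077  18:1116  19:2371  20:1160  21:2313  22:1532  23:936
  24:835  25:1707  26:262  27:2019  28:1624  29:2588  30:2795  31:10
  32:1169  33:3040  34:1017  35:876  36:323  37:2973  38:662  39:14
  40:2937  41:1005  42:2074  43:3177  44:3053  45:261  46:1577  47:1320
  48:1511  49:1407  50:953  51:1847  52:373  53:2316  54:2858  55:1848
  56:815  57:2620
Giant step factor: 442^(-58) ≡ 404 (mod 3251).
Scan 954·404^i mod 3251 for i = 0, 1, …:
  i=0: 954   i=1: 1798   i=2: 1419   i=3: 1100
  i=4: 2264   i=5: 1125   i=6: 2611   i=7: 1520
  i=8: 2892   i=9: 1259     …   i=50: 403
  i=51: 262
Match at i=51, j=26: e = 51·58 + 26 = 2984.

2984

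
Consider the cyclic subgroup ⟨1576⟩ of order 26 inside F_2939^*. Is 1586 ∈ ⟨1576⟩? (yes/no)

yes

1586 ∈ ⟨1576⟩ iff 1586^26 ≡ 1 (mod 2939), since |⟨1576⟩| = 26.
1586^26 mod 2939 = 1.
Since 1 = 1, 1586 lies in the subgroup.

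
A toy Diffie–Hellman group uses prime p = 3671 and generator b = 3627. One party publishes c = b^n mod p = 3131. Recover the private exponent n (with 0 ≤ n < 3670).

2819

Baby-step giant-step with m = ceil(sqrt(3670)) = 61.
Baby table (3627^j mod 3671 for j=0..60):
  0:1  1:3627  2:1936  3:2920  4:5  5:3451  6:2338  7:3587
  8:25  9:2571  10:677  11:3251  12:125  13:1842  14:3385  15:1571
  16:625  17:1868  18:2241  19:513  20:3125  21:1998  22:192  23:2565
  24:941  25:2648  26:960  27:1812  28:1034  29:2227  30:1129  31:1718
  32:1499  33:122  34:1974  35:1248  36:153  37:610  38:2528  39:2569
  40:765  41:3050  42:1627  43:1832  44:154  45:566  46:793  47:1818
  48:770  49:2830  50:294  51:1748  52:179  53:3137  54:1470  55:1398
  56:895  57:1001  58:8  59:3319  60:804
Giant step factor: 3627^(-61) ≡ 366 (mod 3671).
Scan 3131·366^i mod 3671 for i = 0, 1, …:
  i=0: 3131   i=1: 594   i=2: 815   i=3: 939
  i=4: 2271   i=5: 1540   i=6: 1977   i=7: 395
  i=8: 1401   i=9: 2497     …   i=45: 1329
  i=46: 1842
Match at i=46, j=13: n = 46·61 + 13 = 2819.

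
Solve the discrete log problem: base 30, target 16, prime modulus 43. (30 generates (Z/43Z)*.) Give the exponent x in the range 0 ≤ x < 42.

Baby-step giant-step with m = ceil(sqrt(42)) = 7.
Baby table (30^j mod 43 for j=0..6):
  0:1  1:30  2:40  3:39  4:9  5:12  6:16
Giant step factor: 30^(-7) ≡ 37 (mod 43).
Scan 16·37^i mod 43 for i = 0, 1, …:
  i=0: 16
Match at i=0, j=6: x = 0·7 + 6 = 6.

6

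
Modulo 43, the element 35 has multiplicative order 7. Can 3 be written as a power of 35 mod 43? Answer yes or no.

no

⟨35⟩ has order 7; its elements mod 43 are {1, 4, 11, 16, 21, 35, 41}.
3 is not in this set.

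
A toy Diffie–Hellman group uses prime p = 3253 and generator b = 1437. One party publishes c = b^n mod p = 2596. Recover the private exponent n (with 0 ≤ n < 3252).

Baby-step giant-step with m = ceil(sqrt(3252)) = 58.
Baby table (1437^j mod 3253 for j=0..57):
  0:1  1:1437  2:2567  3:3130  4:2164  5:3053  6:2117  7:574
  8:1829  9:3102  10:964  11:2743  12:2308  13:1789  14:923  15:2380
  16:1157  17:326  18:30  19:821  20:2191  21:2816  22:3113  23:506
  24:1703  25:955  26:2822  27:1976  28:2896  29:965  30:927  31:1622
  32:1666  33:3087  34:2180  35:21  36:900  37:1859  38:670  39:3155
  40:2306  41:2168  42:2295  43:2626  44:82  45:726  46:2302  47:2926
  48:1786  49:3118  50:1185  51:1526  52:340  53:630  54:976  55:469
  56:582  57:313
Giant step factor: 1437^(-58) ≡ 1392 (mod 3253).
Scan 2596·1392^i mod 3253 for i = 0, 1, …:
  i=0: 2596   i=1: 2802   i=2: 37   i=3: 2709
  i=4: 701   i=5: 3145   i=6: 2555   i=7: 1031
  i=8: 579   i=9: 2477     …   i=39: 1856
  i=40: 670
Match at i=40, j=38: n = 40·58 + 38 = 2358.

2358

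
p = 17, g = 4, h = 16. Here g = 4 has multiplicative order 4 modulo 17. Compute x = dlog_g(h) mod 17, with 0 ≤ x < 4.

2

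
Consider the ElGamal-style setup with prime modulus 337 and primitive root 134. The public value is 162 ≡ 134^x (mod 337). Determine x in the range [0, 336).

Baby-step giant-step with m = ceil(sqrt(336)) = 19.
Baby table (134^j mod 337 for j=0..18):
  0:1  1:134  2:95  3:261  4:263  5:194  6:47  7:232
  8:84  9:135  10:229  11:19  12:187  13:120  14:241  15:279
  16:316  17:219  18:27
Giant step factor: 134^(-19) ≡ 53 (mod 337).
Scan 162·53^i mod 337 for i = 0, 1, …:
  i=0: 162   i=1: 161   i=2: 108   i=3: 332
  i=4: 72   i=5: 109   i=6: 48   i=7: 185
  i=8: 32   i=9: 11   i=10: 246   i=11: 232
Match at i=11, j=7: x = 11·19 + 7 = 216.

216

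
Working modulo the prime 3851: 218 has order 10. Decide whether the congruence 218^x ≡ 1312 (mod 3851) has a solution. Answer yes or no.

1312 ∈ ⟨218⟩ iff 1312^10 ≡ 1 (mod 3851), since |⟨218⟩| = 10.
1312^10 mod 3851 = 1.
Since 1 = 1, 1312 lies in the subgroup.

yes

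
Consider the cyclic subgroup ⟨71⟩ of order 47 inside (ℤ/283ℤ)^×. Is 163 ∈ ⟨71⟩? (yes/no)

yes

163 ∈ ⟨71⟩ iff 163^47 ≡ 1 (mod 283), since |⟨71⟩| = 47.
163^47 mod 283 = 1.
Since 1 = 1, 163 lies in the subgroup.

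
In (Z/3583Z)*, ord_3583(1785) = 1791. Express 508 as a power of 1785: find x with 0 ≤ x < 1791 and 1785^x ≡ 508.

921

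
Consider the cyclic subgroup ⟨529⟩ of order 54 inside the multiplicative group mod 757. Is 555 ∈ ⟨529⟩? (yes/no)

555 ∈ ⟨529⟩ iff 555^54 ≡ 1 (mod 757), since |⟨529⟩| = 54.
555^54 mod 757 = 232.
Since 232 ≠ 1, 555 does not lie in the subgroup.

no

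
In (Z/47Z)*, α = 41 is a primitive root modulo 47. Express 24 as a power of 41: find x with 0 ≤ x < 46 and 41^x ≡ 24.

Successive powers of 41 modulo 47:
  41^0=1  41^1=41  41^2=36  41^3=19  41^4=27  41^5=26
  41^6=32  41^7=43  41^8=24
So 41^8 ≡ 24 (mod 47), giving x = 8.

8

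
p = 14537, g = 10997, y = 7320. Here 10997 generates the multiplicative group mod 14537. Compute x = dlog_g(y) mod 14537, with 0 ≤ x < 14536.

4042

Baby-step giant-step with m = ceil(sqrt(14536)) = 121.
Baby table (10997^j mod 14537 for j=0..120):
  0:1  1:10997  2:706  3:1124  4:4178  5:8546  6:13194  7:621
  8:11284  9:2316  10:228  11:6952  12:1061  13:9143  14:7679  15:530
  16:13610  17:10755  18:14240  19:4716  20:8373  21:523  22:9316  23:5813
  24:6372  25:4544  26:6699  27:9924  28:4969  29:14047  30:4697  31:2948
  32:1646  33:2497  34:13653  35:3905  36:987  37:9437  38:13583  39:4576
  40:9715  41:3442  42:11863  43:2373  44:1966  45:3583  46:6981  47:160
  48:543  49:11201  50:5396  51:14315  52:882  53:3175  54:12138  55:2852
  56:7135  57:7406  58:7508  59:9853  60:9180  61:7532  62:12115  63:11587
  64:5434  65:10628  66:13173  67:2276  68:10995  69:7786  70:14249  71:1930
  72:190  73:10639  74:3307  75:10042  76:8822  77:10133  78:6496  79:1694
  80:7021  81:3930  82:14246  83:12550  84:12609  85:7267  86:5310  87:13478
  88:12851  89:8270  90:1718  91:9283  92:6337  93:12148  94:11063  95:14195
  96:4109  97:5677  98:8091  99:10287  100:13742  101:8659  102:5673  103:7714
  104:7463  105:9246  106:6484  107:563  108:13086  109:4979  110:7721  111:11757
  112:14188  113:14352  114:735  115:223  116:10115  117:12068  118:3523  119:1326
  120:1411
Giant step factor: 10997^(-121) ≡ 3363 (mod 14537).
Scan 7320·3363^i mod 14537 for i = 0, 1, …:
  i=0: 7320   i=1: 6019   i=2: 6393   i=3: 13973
  i=4: 7615   i=5: 9588   i=6: 1378   i=7: 11448
  i=8: 5648   i=9: 8902     …   i=32: 10905
  i=33: 11201
Match at i=33, j=49: x = 33·121 + 49 = 4042.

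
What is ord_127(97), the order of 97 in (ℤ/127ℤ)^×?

126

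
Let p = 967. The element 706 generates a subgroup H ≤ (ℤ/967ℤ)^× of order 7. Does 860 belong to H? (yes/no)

no

860 ∈ ⟨706⟩ iff 860^7 ≡ 1 (mod 967), since |⟨706⟩| = 7.
860^7 mod 967 = 341.
Since 341 ≠ 1, 860 does not lie in the subgroup.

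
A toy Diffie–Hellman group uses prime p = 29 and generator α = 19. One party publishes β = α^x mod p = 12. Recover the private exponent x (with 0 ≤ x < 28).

7

Successive powers of 19 modulo 29:
  19^0=1  19^1=19  19^2=13  19^3=15  19^4=24  19^5=21
  19^6=22  19^7=12
So 19^7 ≡ 12 (mod 29), giving x = 7.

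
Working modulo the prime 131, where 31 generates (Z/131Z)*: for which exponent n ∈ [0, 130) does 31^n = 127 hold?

Baby-step giant-step with m = ceil(sqrt(130)) = 12.
Baby table (31^j mod 131 for j=0..11):
  0:1  1:31  2:44  3:54  4:102  5:18  6:34  7:6
  8:55  9:2  10:62  11:88
Giant step factor: 31^(-12) ≡ 74 (mod 131).
Scan 127·74^i mod 131 for i = 0, 1, …:
  i=0: 127   i=1: 97   i=2: 104   i=3: 98
  i=4: 47   i=5: 72   i=6: 88
Match at i=6, j=11: n = 6·12 + 11 = 83.

83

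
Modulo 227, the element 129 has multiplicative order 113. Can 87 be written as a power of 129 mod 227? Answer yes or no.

87 ∈ ⟨129⟩ iff 87^113 ≡ 1 (mod 227), since |⟨129⟩| = 113.
87^113 mod 227 = 1.
Since 1 = 1, 87 lies in the subgroup.

yes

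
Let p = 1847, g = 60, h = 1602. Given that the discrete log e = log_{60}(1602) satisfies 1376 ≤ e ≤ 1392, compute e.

Compute 60^1376 mod 1847 = 1044, then multiply by 60 repeatedly:
  60^1376=1044  60^1377=1689  60^1378=1602
Found 1602 at exponent 1378.

1378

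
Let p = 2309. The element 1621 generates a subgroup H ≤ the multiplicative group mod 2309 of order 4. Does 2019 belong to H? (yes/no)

2019 ∈ ⟨1621⟩ iff 2019^4 ≡ 1 (mod 2309), since |⟨1621⟩| = 4.
2019^4 mod 2309 = 1268.
Since 1268 ≠ 1, 2019 does not lie in the subgroup.

no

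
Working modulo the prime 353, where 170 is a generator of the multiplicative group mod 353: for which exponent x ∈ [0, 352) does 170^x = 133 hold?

Baby-step giant-step with m = ceil(sqrt(352)) = 19.
Baby table (170^j mod 353 for j=0..18):
  0:1  1:170  2:307  3:299  4:351  5:13  6:92  7:108
  8:4  9:327  10:169  11:137  12:345  13:52  14:15  15:79
  16:16  17:249  18:323
Giant step factor: 170^(-19) ≡ 105 (mod 353).
Scan 133·105^i mod 353 for i = 0, 1, …:
  i=0: 133   i=1: 198   i=2: 316   i=3: 351
Match at i=3, j=4: x = 3·19 + 4 = 61.

61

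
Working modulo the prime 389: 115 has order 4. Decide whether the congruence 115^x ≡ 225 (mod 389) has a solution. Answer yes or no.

no

⟨115⟩ has order 4; its elements mod 389 are {1, 115, 274, 388}.
225 is not in this set.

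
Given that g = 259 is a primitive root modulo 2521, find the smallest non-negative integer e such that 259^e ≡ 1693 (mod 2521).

Baby-step giant-step with m = ceil(sqrt(2520)) = 51.
Baby table (259^j mod 2521 for j=0..50):
  0:1  1:259  2:1535  3:1768  4:1611  5:1284  6:2305  7:2039
  8:1212  9:1304  10:2443  11:2487  12:1278  13:751  14:392  15:688
  16:1722  17:2302  18:1262  19:1649  20:1042  21:131  22:1156  23:1926
  24:2197  25:1798  26:1818  27:1956  28:2404  29:2470  30:1917  31:2387
  32:588  33:1032  34:62  35:932  36:1893  37:1213  38:1563  39:1457
  40:1734  41:368  42:2035  43:176  44:206  45:413  46:1085  47:1184
  48:1615  49:2320  50:882
Giant step factor: 259^(-51) ≡ 57 (mod 2521).
Scan 1693·57^i mod 2521 for i = 0, 1, …:
  i=0: 1693   i=1: 703   i=2: 2256   i=3: 21
  i=4: 1197   i=5: 162   i=6: 1671   i=7: 1970
  i=8: 1366   i=9: 2232     …   i=25: 309
  i=26: 2487
Match at i=26, j=11: e = 26·51 + 11 = 1337.

1337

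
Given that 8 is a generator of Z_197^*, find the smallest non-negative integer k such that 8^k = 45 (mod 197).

Baby-step giant-step with m = ceil(sqrt(196)) = 14.
Baby table (8^j mod 197 for j=0..13):
  0:1  1:8  2:64  3:118  4:156  5:66  6:134  7:87
  8:105  9:52  10:22  11:176  12:29  13:35
Giant step factor: 8^(-14) ≡ 19 (mod 197).
Scan 45·19^i mod 197 for i = 0, 1, …:
  i=0: 45   i=1: 67   i=2: 91   i=3: 153
  i=4: 149   i=5: 73   i=6: 8
Match at i=6, j=1: k = 6·14 + 1 = 85.

85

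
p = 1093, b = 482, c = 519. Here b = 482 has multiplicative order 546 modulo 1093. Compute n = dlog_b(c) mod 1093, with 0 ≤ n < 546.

Baby-step giant-step with m = ceil(sqrt(546)) = 24.
Baby table (482^j mod 1093 for j=0..23):
  0:1  1:482  2:608  3:132  4:230  5:467  6:1029  7:849
  8:436  9:296  10:582  11:716  12:817  13:314  14:514  15:730
  16:1007  17:82  18:176  19:671  20:987  21:279  22:39  23:217
Giant step factor: 482^(-24) ≡ 1057 (mod 1093).
Scan 519·1057^i mod 1093 for i = 0, 1, …:
  i=0: 519   i=1: 990   i=2: 429   i=3: 951
  i=4: 740   i=5: 685   i=6: 479   i=7: 244
  i=8: 1053   i=9: 347     …   i=17: 306
  i=18: 1007
Match at i=18, j=16: n = 18·24 + 16 = 448.

448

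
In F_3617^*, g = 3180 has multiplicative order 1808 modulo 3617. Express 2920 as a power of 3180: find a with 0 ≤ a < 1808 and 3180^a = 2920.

1132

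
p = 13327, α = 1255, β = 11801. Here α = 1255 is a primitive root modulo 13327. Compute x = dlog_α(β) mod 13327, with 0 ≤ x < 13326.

Baby-step giant-step with m = ceil(sqrt(13326)) = 116.
Baby table (1255^j mod 13327 for j=0..115):
  0:1  1:1255  2:2439  3:9062  4:4879  5:6052  6:12197  7:7839
  8:2619  9:8403  10:4108  11:11318  12:10835  13:4385  14:12451  15:6761
  16:9083  17:4580  18:3963  19:2594  20:3682  21:9768  22:11327  23:8803
  24:13009  25:720  26:10691  27:10243  28:7737  29:7879  30:12838  31:12674
  32:6759  33:6573  34:13029  35:12493  36:6163  37:4905  38:12028  39:8976
  40:3565  41:9530  42:5831  43:1382  44:1900  45:12294  46:9631  47:12643
  48:7835  49:10926  50:11974  51:7841  52:5129  53:13281  54:8905  55:7749
  56:9612  57:2125  58:1475  59:11999  60:12562  61:12796  62:13272  63:10937
  64:12452  65:8016  66:11522  67:315  68:8842  69:8646  70:2552  71:4280
  72:619  73:3879  74:3790  75:12038  76:8199  77:1301  78:6861  79:1313
  80:8594  81:3927  82:10722  83:9167  84:3384  85:8934  86:4163  87:381
  88:11710  89:9696  90:929  91:6446  92:241  93:9261  94:1411  95:11641
  96:3063  97:5889  98:7537  99:10092  100:4810  101:12746  102:3830  103:8930
  104:12470  105:3952  106:2116  107:3507  108:3375  109:10966  110:8866  111:12112
  112:7780  113:8536  114:11099  115:2530
Giant step factor: 1255^(-116) ≡ 3869 (mod 13327).
Scan 11801·3869^i mod 13327 for i = 0, 1, …:
  i=0: 11801   i=1: 13094   i=2: 4759   i=3: 7984
  i=4: 11437   i=5: 4113   i=6: 759   i=7: 4631
  i=8: 5851   i=9: 8273     …   i=31: 8407
  i=32: 8803
Match at i=32, j=23: x = 32·116 + 23 = 3735.

3735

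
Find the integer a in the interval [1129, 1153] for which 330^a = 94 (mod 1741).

1145

Compute 330^1129 mod 1741 = 159, then multiply by 330 repeatedly:
  330^1129=159  330^1130=240  330^1131=855  330^1132=108  330^1133=820
  330^1134=745  330^1135=369  330^1136=1641  330^1137=79  330^1138=1696
  330^1139=819  330^1140=415  330^1141=1152  330^1142=622  330^1143=1563
  330^1144=454  330^1145=94
Found 94 at exponent 1145.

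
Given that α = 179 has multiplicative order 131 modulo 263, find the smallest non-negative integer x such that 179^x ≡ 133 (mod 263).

53

Baby-step giant-step with m = ceil(sqrt(131)) = 12.
Baby table (179^j mod 263 for j=0..11):
  0:1  1:179  2:218  3:98  4:184  5:61  6:136  7:148
  8:192  9:178  10:39  11:143
Giant step factor: 179^(-12) ≡ 52 (mod 263).
Scan 133·52^i mod 263 for i = 0, 1, …:
  i=0: 133   i=1: 78   i=2: 111   i=3: 249
  i=4: 61
Match at i=4, j=5: x = 4·12 + 5 = 53.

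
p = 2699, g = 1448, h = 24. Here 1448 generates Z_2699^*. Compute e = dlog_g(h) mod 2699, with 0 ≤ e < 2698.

Baby-step giant-step with m = ceil(sqrt(2698)) = 52.
Baby table (1448^j mod 2699 for j=0..51):
  0:1  1:1448  2:2280  3:563  4:126  5:1615  6:1186  7:764
  8:2381  9:1065  10:991  11:1799  12:417  13:1939  14:712  15:2657
  16:1261  17:1404  18:645  19:106  20:2344  21:1469  22:300  23:2560
  24:1153  25:1562  26:14  27:1379  28:2231  29:2484  30:1764  31:1018
  32:410  33:2599  34:946  35:1415  36:379  37:895  38:440  39:156
  40:1871  41:2111  42:1460  43:763  44:933  45:1484  46:428  47:1673
  48:1501  49:753  50:2647  51:276
Giant step factor: 1448^(-52) ≡ 840 (mod 2699).
Scan 24·840^i mod 2699 for i = 0, 1, …:
  i=0: 24   i=1: 1267   i=2: 874   i=3: 32
  i=4: 2589   i=5: 2065   i=6: 1842   i=7: 753
Match at i=7, j=49: e = 7·52 + 49 = 413.

413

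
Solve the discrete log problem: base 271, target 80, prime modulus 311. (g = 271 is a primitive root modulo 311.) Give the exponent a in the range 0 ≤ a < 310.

162

Baby-step giant-step with m = ceil(sqrt(310)) = 18.
Baby table (271^j mod 311 for j=0..17):
  0:1  1:271  2:45  3:66  4:159  5:171  6:2  7:231
  8:90  9:132  10:7  11:31  12:4  13:151  14:180  15:264
  16:14  17:62
Giant step factor: 271^(-18) ≡ 39 (mod 311).
Scan 80·39^i mod 311 for i = 0, 1, …:
  i=0: 80   i=1: 10   i=2: 79   i=3: 282
  i=4: 113   i=5: 53   i=6: 201   i=7: 64
  i=8: 8   i=9: 1
Match at i=9, j=0: a = 9·18 + 0 = 162.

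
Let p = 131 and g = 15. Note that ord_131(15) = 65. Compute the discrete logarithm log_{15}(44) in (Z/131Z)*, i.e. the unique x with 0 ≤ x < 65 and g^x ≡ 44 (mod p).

Baby-step giant-step with m = ceil(sqrt(65)) = 9.
Baby table (15^j mod 131 for j=0..8):
  0:1  1:15  2:94  3:100  4:59  5:99  6:44  7:5
  8:75
Giant step factor: 15^(-9) ≡ 114 (mod 131).
Scan 44·114^i mod 131 for i = 0, 1, …:
  i=0: 44
Match at i=0, j=6: x = 0·9 + 6 = 6.

6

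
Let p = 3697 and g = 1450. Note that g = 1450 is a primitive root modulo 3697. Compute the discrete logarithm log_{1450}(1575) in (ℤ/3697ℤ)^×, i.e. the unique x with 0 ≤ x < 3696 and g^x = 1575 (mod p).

2594

Baby-step giant-step with m = ceil(sqrt(3696)) = 61.
Baby table (1450^j mod 3697 for j=0..60):
  0:1  1:1450  2:2604  3:1163  4:518  5:609  6:3164  7:3520
  8:2140  9:1217  10:1181  11:739  12:3117  13:1916  14:1753  15:2011
  16:2714  17:1692  18:2289  19:2841  20:992  21:267  22:2662  23:232
  24:3670  25:1517  26:3632  27:1872  28:802  29:2042  30:3300  31:1082
  32:1372  33:414  34:1386  35:2229  36:872  37:26  38:730  39:1158
  40:662  41:2377  42:1046  43:930  44:2792  45:185  46:2066  47:1130
  48:729  49:3405  50:1755  51:1214  52:528  53:321  54:3325  55:362
  56:3623  57:3610  58:3245  59:2666  60:2335
Giant step factor: 1450^(-61) ≡ 1206 (mod 3697).
Scan 1575·1206^i mod 3697 for i = 0, 1, …:
  i=0: 1575   i=1: 2889   i=2: 1560   i=3: 3284
  i=4: 1017   i=5: 2795   i=6: 2803   i=7: 1360
  i=8: 2389   i=9: 1171     …   i=41: 1773
  i=42: 1372
Match at i=42, j=32: x = 42·61 + 32 = 2594.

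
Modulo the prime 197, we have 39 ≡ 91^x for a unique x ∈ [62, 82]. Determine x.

Compute 91^62 mod 197 = 134, then multiply by 91 repeatedly:
  91^62=134  91^63=177  91^64=150  91^65=57  91^66=65
  91^67=5  91^68=61  91^69=35  91^70=33  91^71=48
  91^72=34  91^73=139  91^74=41  91^75=185  91^76=90
  91^77=113  91^78=39
Found 39 at exponent 78.

78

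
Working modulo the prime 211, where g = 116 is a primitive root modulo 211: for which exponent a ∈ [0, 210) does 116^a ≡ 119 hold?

68

Baby-step giant-step with m = ceil(sqrt(210)) = 15.
Baby table (116^j mod 211 for j=0..14):
  0:1  1:116  2:163  3:129  4:194  5:138  6:183  7:128
  8:78  9:186  10:54  11:145  12:151  13:3  14:137
Giant step factor: 116^(-15) ≡ 63 (mod 211).
Scan 119·63^i mod 211 for i = 0, 1, …:
  i=0: 119   i=1: 112   i=2: 93   i=3: 162
  i=4: 78
Match at i=4, j=8: a = 4·15 + 8 = 68.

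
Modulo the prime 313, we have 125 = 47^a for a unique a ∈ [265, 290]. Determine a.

273

Compute 47^265 mod 313 = 164, then multiply by 47 repeatedly:
  47^265=164  47^266=196  47^267=135  47^268=85  47^269=239
  47^270=278  47^271=233  47^272=309  47^273=125
Found 125 at exponent 273.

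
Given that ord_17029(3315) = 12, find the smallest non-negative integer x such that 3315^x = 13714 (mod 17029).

Successive powers of 3315 modulo 17029:
  3315^0=1  3315^1=3315  3315^2=5520  3315^3=9654  3315^4=5519  3315^5=6339
  3315^6=17028  3315^7=13714
So 3315^7 ≡ 13714 (mod 17029), giving x = 7.

7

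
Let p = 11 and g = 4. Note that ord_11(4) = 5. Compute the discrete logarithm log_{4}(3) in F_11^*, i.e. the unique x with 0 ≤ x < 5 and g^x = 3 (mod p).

Successive powers of 4 modulo 11:
  4^0=1  4^1=4  4^2=5  4^3=9  4^4=3
So 4^4 ≡ 3 (mod 11), giving x = 4.

4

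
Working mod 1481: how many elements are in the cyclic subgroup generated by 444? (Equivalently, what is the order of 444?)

The order of 444 must divide p − 1 = 1480 = 2^3 · 5 · 37.
Divisors: 1, 2, 4, 5, 8, 10, 20, 37, 40, 74, 148, 185, 296, 370, 740, 1480.
Check each in increasing order: 444^1 ≡ 444;  444^2 ≡ 163;  444^4 ≡ 1392;  444^5 ≡ 471;  444^8 ≡ 516;  444^10 ≡ 1172;  444^20 ≡ 697;  444^37 ≡ 511;  444^40 ≡ 41;  444^74 ≡ 465;  444^148 ≡ 1480;  444^185 ≡ 970;  444^296 ≡ 1.
Smallest exponent giving 1 is 296.

296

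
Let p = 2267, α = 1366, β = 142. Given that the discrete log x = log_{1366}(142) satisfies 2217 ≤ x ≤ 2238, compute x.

Compute 1366^2217 mod 2267 = 396, then multiply by 1366 repeatedly:
  1366^2217=396  1366^2218=1390  1366^2219=1261  1366^2220=1873  1366^2221=1342
  1366^2222=1436  1366^2223=621  1366^2224=428  1366^2225=2029  1366^2226=1340
  1366^2227=971  1366^2228=191  1366^2229=201  1366^2230=259  1366^2231=142
Found 142 at exponent 2231.

2231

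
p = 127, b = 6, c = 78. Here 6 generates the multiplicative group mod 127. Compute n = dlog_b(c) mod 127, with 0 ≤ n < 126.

Successive powers of 6 modulo 127:
  6^0=1  6^1=6  6^2=36  6^3=89  6^4=26  6^5=29
  6^6=47  6^7=28  6^8=41  6^9=119  6^10=79  6^11=93
  6^12=50  6^13=46  6^14=22  6^15=5  6^16=30  6^17=53
  6^18=64  6^19=3  6^20=18  6^21=108  6^22=13  6^23=78
So 6^23 ≡ 78 (mod 127), giving n = 23.

23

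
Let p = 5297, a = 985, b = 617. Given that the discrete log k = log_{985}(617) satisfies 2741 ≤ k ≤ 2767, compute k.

Compute 985^2741 mod 5297 = 567, then multiply by 985 repeatedly:
  985^2741=567  985^2742=2310  985^2743=2937  985^2744=783  985^2745=3190
  985^2746=1029  985^2747=1838  985^2748=4153  985^2749=1421  985^2750=1277
  985^2751=2456  985^2752=3728  985^2753=1259  985^2754=617
Found 617 at exponent 2754.

2754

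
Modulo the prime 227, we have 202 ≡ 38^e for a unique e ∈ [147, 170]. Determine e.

151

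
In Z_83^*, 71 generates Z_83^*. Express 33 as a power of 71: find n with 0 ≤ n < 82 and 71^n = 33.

Baby-step giant-step with m = ceil(sqrt(82)) = 10.
Baby table (71^j mod 83 for j=0..9):
  0:1  1:71  2:61  3:15  4:69  5:2  6:59  7:39
  8:30  9:55
Giant step factor: 71^(-10) ≡ 21 (mod 83).
Scan 33·21^i mod 83 for i = 0, 1, …:
  i=0: 33   i=1: 29   i=2: 28   i=3: 7
  i=4: 64   i=5: 16   i=6: 4   i=7: 1
Match at i=7, j=0: n = 7·10 + 0 = 70.

70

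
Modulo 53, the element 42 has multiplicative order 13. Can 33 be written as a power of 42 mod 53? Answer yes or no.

⟨42⟩ has order 13; its elements mod 53 are {1, 10, 13, 15, 16, 24, 28, 36, 42, 44, 46, 47, 49}.
33 is not in this set.

no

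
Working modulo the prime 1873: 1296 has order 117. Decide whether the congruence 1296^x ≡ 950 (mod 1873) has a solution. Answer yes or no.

yes

950 ∈ ⟨1296⟩ iff 950^117 ≡ 1 (mod 1873), since |⟨1296⟩| = 117.
950^117 mod 1873 = 1.
Since 1 = 1, 950 lies in the subgroup.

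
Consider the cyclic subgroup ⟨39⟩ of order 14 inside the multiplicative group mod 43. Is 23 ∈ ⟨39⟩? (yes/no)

no

⟨39⟩ has order 14; its elements mod 43 are {1, 2, 4, 8, 11, 16, 21, 22, 27, 32, 35, 39, 41, 42}.
23 is not in this set.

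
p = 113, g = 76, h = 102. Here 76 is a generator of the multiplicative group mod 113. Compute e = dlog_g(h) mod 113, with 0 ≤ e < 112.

Baby-step giant-step with m = ceil(sqrt(112)) = 11.
Baby table (76^j mod 113 for j=0..10):
  0:1  1:76  2:13  3:84  4:56  5:75  6:50  7:71
  8:85  9:19  10:88
Giant step factor: 76^(-11) ≡ 70 (mod 113).
Scan 102·70^i mod 113 for i = 0, 1, …:
  i=0: 102   i=1: 21   i=2: 1
Match at i=2, j=0: e = 2·11 + 0 = 22.

22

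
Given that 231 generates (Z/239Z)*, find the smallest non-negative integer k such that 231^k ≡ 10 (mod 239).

Baby-step giant-step with m = ceil(sqrt(238)) = 16.
Baby table (231^j mod 239 for j=0..15):
  0:1  1:231  2:64  3:205  4:33  5:214  6:200  7:73
  8:133  9:131  10:147  11:19  12:87  13:21  14:71  15:149
Giant step factor: 231^(-16) ≡ 80 (mod 239).
Scan 10·80^i mod 239 for i = 0, 1, …:
  i=0: 10   i=1: 83   i=2: 187   i=3: 142
  i=4: 127   i=5: 122   i=6: 200
Match at i=6, j=6: k = 6·16 + 6 = 102.

102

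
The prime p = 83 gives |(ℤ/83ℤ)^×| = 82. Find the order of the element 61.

The order of 61 must divide p − 1 = 82 = 2 · 41.
Divisors: 1, 2, 41, 82.
Check each in increasing order: 61^1 ≡ 61;  61^2 ≡ 69;  61^41 ≡ 1.
Smallest exponent giving 1 is 41.

41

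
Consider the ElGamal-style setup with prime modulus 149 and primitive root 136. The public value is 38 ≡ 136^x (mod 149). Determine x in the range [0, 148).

Successive powers of 136 modulo 149:
  136^0=1  136^1=136  136^2=20  136^3=38
So 136^3 ≡ 38 (mod 149), giving x = 3.

3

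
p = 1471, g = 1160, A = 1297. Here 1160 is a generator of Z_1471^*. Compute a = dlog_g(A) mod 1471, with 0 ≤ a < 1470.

Baby-step giant-step with m = ceil(sqrt(1470)) = 39.
Baby table (1160^j mod 1471 for j=0..38):
  0:1  1:1160  2:1106  3:248  4:835  5:682  6:1193  7:1140
  8:1442  9:193  10:288  11:163  12:792  13:816  14:707  15:773
  16:841  17:287  18:474  19:1157  20:568  21:1343  22:91  23:1119
  24:618  25:503  26:964  27:280  28:1180  29:770  30:303  31:1382
  32:1201  33:123  34:1464  35:706  36:1084  37:1206  38:39
Giant step factor: 1160^(-39) ≡ 436 (mod 1471).
Scan 1297·436^i mod 1471 for i = 0, 1, …:
  i=0: 1297   i=1: 628   i=2: 202   i=3: 1283
  i=4: 408   i=5: 1368   i=6: 693   i=7: 593
  i=8: 1123   i=9: 1256   i=10: 404   i=11: 1095
  i=12: 816
Match at i=12, j=13: a = 12·39 + 13 = 481.

481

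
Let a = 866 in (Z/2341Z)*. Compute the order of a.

The order of 866 must divide p − 1 = 2340 = 2^2 · 3^2 · 5 · 13.
Divisors: 1, 2, 3, 4, 5, 6, 9, 10, 12, 13, 15, 18, 20, 26, 30, 36, 39, 45, 52, 60, 65, 78, 90, 117, 130, 156, 180, 195, 234, 260, 390, 468, 585, 780, 1170, 2340.
Check each in increasing order: 866^1 ≡ 866;  866^2 ≡ 836;  866^3 ≡ 607;  866^4 ≡ 1278;  866^5 ≡ 1796;  866^6 ≡ 912;  866^9 ≡ 1108;  866^10 ≡ 2059;  866^12 ≡ 689;  866^13 ≡ 2060;  866^15 ≡ 1525;  866^18 ≡ 980;  866^20 ≡ 2271;  866^26 ≡ 1708;  866^30 ≡ 1012;  866^36 ≡ 590;  866^39 ≡ 2298;  866^45 ≡ 581;  866^52 ≡ 378;  866^60 ≡ 1127;  866^65 ≡ 1468;  866^78 ≡ 1849;  866^90 ≡ 457;  866^117 ≡ 87;  866^130 ≡ 1304;  866^156 ≡ 941;  866^180 ≡ 500;  866^195 ≡ 1675;  866^234 ≡ 546;  866^260 ≡ 850;  866^390 ≡ 1107;  866^468 ≡ 809;  866^585 ≡ 153;  866^780 ≡ 1106;  866^1170 ≡ 2340;  866^2340 ≡ 1.
Smallest exponent giving 1 is 2340.

2340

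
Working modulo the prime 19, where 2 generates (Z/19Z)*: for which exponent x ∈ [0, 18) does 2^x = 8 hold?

3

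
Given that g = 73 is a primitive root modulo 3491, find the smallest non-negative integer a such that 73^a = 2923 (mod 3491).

1033

Baby-step giant-step with m = ceil(sqrt(3490)) = 60.
Baby table (73^j mod 3491 for j=0..59):
  0:1  1:73  2:1838  3:1516  4:2447  5:590  6:1178  7:2210
  8:744  9:1947  10:2491  11:311  12:1757  13:2585  14:191  15:3470
  16:1958  17:3294  18:3074  19:978  20:1574  21:3190  22:2464  23:1831
  24:1005  25:54  26:451  27:1504  28:1571  29:2971  30:441  31:774
  32:646  33:1775  34:408  35:1856  36:2830  37:621  38:3441  39:3332
  40:2357  41:1002  42:3326  43:1919  44:447  45:1212  46:1201  47:398
  48:1126  49:1905  50:2916  51:3408  52:923  53:1050  54:3339  55:2868
  56:3395  57:3465  58:1593  59:1086
Giant step factor: 73^(-60) ≡ 227 (mod 3491).
Scan 2923·227^i mod 3491 for i = 0, 1, …:
  i=0: 2923   i=1: 231   i=2: 72   i=3: 2380
  i=4: 2646   i=5: 190   i=6: 1238   i=7: 1746
  i=8: 1859   i=9: 3073     …   i=16: 1457
  i=17: 2585
Match at i=17, j=13: a = 17·60 + 13 = 1033.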